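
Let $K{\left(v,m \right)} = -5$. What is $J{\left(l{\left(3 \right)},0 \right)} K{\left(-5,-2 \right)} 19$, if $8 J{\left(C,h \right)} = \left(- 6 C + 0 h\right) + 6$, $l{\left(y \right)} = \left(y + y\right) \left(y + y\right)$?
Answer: $\frac{9975}{4} \approx 2493.8$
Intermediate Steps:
$l{\left(y \right)} = 4 y^{2}$ ($l{\left(y \right)} = 2 y 2 y = 4 y^{2}$)
$J{\left(C,h \right)} = \frac{3}{4} - \frac{3 C}{4}$ ($J{\left(C,h \right)} = \frac{\left(- 6 C + 0 h\right) + 6}{8} = \frac{\left(- 6 C + 0\right) + 6}{8} = \frac{- 6 C + 6}{8} = \frac{6 - 6 C}{8} = \frac{3}{4} - \frac{3 C}{4}$)
$J{\left(l{\left(3 \right)},0 \right)} K{\left(-5,-2 \right)} 19 = \left(\frac{3}{4} - \frac{3 \cdot 4 \cdot 3^{2}}{4}\right) \left(-5\right) 19 = \left(\frac{3}{4} - \frac{3 \cdot 4 \cdot 9}{4}\right) \left(-5\right) 19 = \left(\frac{3}{4} - 27\right) \left(-5\right) 19 = \left(- \frac{105}{4}\right) \left(-5\right) 19 = \frac{525}{4} \cdot 19 = \frac{9975}{4}$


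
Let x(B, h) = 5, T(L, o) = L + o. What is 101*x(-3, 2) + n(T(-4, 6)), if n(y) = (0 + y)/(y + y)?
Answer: 1011/2 ≈ 505.50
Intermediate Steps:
n(y) = ½ (n(y) = y/((2*y)) = y*(1/(2*y)) = ½)
101*x(-3, 2) + n(T(-4, 6)) = 101*5 + ½ = 505 + ½ = 1011/2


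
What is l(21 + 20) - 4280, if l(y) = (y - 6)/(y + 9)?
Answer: -42793/10 ≈ -4279.3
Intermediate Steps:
l(y) = (-6 + y)/(9 + y)
l(21 + 20) - 4280 = (-6 + (21 + 20))/(9 + (21 + 20)) - 4280 = (-6 + 41)/(9 + 41) - 4280 = 35/50 - 4280 = (1/50)*35 - 4280 = 7/10 - 4280 = -42793/10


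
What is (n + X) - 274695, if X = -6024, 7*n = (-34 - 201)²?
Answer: -1909808/7 ≈ -2.7283e+5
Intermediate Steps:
n = 55225/7 (n = (-34 - 201)²/7 = (⅐)*(-235)² = (⅐)*55225 = 55225/7 ≈ 7889.3)
(n + X) - 274695 = (55225/7 - 6024) - 274695 = 13057/7 - 274695 = -1909808/7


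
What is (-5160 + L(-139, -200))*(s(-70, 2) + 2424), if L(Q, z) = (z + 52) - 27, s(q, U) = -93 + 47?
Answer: -12686630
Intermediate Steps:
s(q, U) = -46
L(Q, z) = 25 + z (L(Q, z) = (52 + z) - 27 = 25 + z)
(-5160 + L(-139, -200))*(s(-70, 2) + 2424) = (-5160 + (25 - 200))*(-46 + 2424) = (-5160 - 175)*2378 = -5335*2378 = -12686630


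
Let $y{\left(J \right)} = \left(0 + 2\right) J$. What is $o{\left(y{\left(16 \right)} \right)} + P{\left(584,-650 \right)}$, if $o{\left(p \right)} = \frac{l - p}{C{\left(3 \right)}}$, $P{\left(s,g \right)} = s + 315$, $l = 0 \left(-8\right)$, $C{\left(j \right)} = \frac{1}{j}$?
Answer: $803$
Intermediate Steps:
$l = 0$
$P{\left(s,g \right)} = 315 + s$
$y{\left(J \right)} = 2 J$
$o{\left(p \right)} = - 3 p$ ($o{\left(p \right)} = \frac{0 - p}{\frac{1}{3}} = - p \frac{1}{\frac{1}{3}} = - p 3 = - 3 p$)
$o{\left(y{\left(16 \right)} \right)} + P{\left(584,-650 \right)} = - 3 \cdot 2 \cdot 16 + \left(315 + 584\right) = \left(-3\right) 32 + 899 = -96 + 899 = 803$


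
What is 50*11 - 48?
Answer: 502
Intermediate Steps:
50*11 - 48 = 550 - 48 = 502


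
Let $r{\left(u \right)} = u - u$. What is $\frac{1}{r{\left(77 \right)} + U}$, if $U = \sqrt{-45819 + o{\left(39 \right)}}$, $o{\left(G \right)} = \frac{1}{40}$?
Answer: $- \frac{2 i \sqrt{18327590}}{1832759} \approx - 0.0046717 i$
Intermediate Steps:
$o{\left(G \right)} = \frac{1}{40}$
$r{\left(u \right)} = 0$
$U = \frac{i \sqrt{18327590}}{20}$ ($U = \sqrt{-45819 + \frac{1}{40}} = \sqrt{- \frac{1832759}{40}} = \frac{i \sqrt{18327590}}{20} \approx 214.05 i$)
$\frac{1}{r{\left(77 \right)} + U} = \frac{1}{0 + \frac{i \sqrt{18327590}}{20}} = \frac{1}{\frac{1}{20} i \sqrt{18327590}} = - \frac{2 i \sqrt{18327590}}{1832759}$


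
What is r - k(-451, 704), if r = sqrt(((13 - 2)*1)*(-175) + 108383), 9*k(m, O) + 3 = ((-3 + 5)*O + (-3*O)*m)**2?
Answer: -909963366397/9 + sqrt(106458) ≈ -1.0111e+11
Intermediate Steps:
k(m, O) = -1/3 + (2*O - 3*O*m)**2/9 (k(m, O) = -1/3 + ((-3 + 5)*O + (-3*O)*m)**2/9 = -1/3 + (2*O - 3*O*m)**2/9)
r = sqrt(106458) (r = sqrt((11*1)*(-175) + 108383) = sqrt(11*(-175) + 108383) = sqrt(-1925 + 108383) = sqrt(106458) ≈ 326.28)
r - k(-451, 704) = sqrt(106458) - (-1/3 + (1/9)*704**2*(-2 + 3*(-451))**2) = sqrt(106458) - (-1/3 + (1/9)*495616*(-2 - 1353)**2) = sqrt(106458) - (-1/3 + (1/9)*495616*(-1355)**2) = sqrt(106458) - (-1/3 + (1/9)*495616*1836025) = sqrt(106458) - (-1/3 + 909963366400/9) = sqrt(106458) - 1*909963366397/9 = sqrt(106458) - 909963366397/9 = -909963366397/9 + sqrt(106458)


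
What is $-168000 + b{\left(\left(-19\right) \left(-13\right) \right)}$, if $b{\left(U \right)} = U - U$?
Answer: $-168000$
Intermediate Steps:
$b{\left(U \right)} = 0$
$-168000 + b{\left(\left(-19\right) \left(-13\right) \right)} = -168000 + 0 = -168000$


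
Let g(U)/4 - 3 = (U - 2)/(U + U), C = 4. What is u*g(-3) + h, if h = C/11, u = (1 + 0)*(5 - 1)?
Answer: 2036/33 ≈ 61.697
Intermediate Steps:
u = 4 (u = 1*4 = 4)
g(U) = 12 + 2*(-2 + U)/U (g(U) = 12 + 4*((U - 2)/(U + U)) = 12 + 4*((-2 + U)/((2*U))) = 12 + 4*((-2 + U)*(1/(2*U))) = 12 + 4*((-2 + U)/(2*U)) = 12 + 2*(-2 + U)/U)
h = 4/11 ≈ 0.36364
u*g(-3) + h = 4*(14 - 4/(-3)) + 4/11 = 4*(14 - 4*(-1/3)) + 4/11 = 4*(14 + 4/3) + 4/11 = 4*(46/3) + 4/11 = 184/3 + 4/11 = 2036/33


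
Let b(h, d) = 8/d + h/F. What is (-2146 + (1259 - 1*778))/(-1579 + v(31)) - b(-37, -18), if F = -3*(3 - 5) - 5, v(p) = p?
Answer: 59629/1548 ≈ 38.520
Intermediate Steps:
F = 1 (F = -3*(-2) - 5 = 6 - 5 = 1)
b(h, d) = h + 8/d (b(h, d) = 8/d + h/1 = 8/d + h*1 = 8/d + h = h + 8/d)
(-2146 + (1259 - 1*778))/(-1579 + v(31)) - b(-37, -18) = (-2146 + (1259 - 1*778))/(-1579 + 31) - (-37 + 8/(-18)) = (-2146 + (1259 - 778))/(-1548) - (-37 + 8*(-1/18)) = (-2146 + 481)*(-1/1548) - (-37 - 4/9) = -1665*(-1/1548) - 1*(-337/9) = 185/172 + 337/9 = 59629/1548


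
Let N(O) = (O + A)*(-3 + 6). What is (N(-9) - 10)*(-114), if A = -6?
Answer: 6270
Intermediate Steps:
N(O) = -18 + 3*O (N(O) = (O - 6)*(-3 + 6) = (-6 + O)*3 = -18 + 3*O)
(N(-9) - 10)*(-114) = ((-18 + 3*(-9)) - 10)*(-114) = ((-18 - 27) - 10)*(-114) = (-45 - 10)*(-114) = -55*(-114) = 6270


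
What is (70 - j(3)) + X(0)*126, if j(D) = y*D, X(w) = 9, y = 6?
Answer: 1186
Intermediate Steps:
j(D) = 6*D
(70 - j(3)) + X(0)*126 = (70 - 6*3) + 9*126 = (70 - 1*18) + 1134 = (70 - 18) + 1134 = 52 + 1134 = 1186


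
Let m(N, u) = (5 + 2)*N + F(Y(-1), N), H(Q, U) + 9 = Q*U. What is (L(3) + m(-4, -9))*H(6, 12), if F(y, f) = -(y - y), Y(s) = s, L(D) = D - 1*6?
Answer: -1953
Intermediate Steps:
H(Q, U) = -9 + Q*U
L(D) = -6 + D (L(D) = D - 6 = -6 + D)
F(y, f) = 0 (F(y, f) = -1*0 = 0)
m(N, u) = 7*N (m(N, u) = (5 + 2)*N + 0 = 7*N + 0 = 7*N)
(L(3) + m(-4, -9))*H(6, 12) = ((-6 + 3) + 7*(-4))*(-9 + 6*12) = (-3 - 28)*(-9 + 72) = -31*63 = -1953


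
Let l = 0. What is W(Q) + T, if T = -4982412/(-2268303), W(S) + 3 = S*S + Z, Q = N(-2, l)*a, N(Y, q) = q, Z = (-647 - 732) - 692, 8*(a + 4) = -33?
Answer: -1566492670/756101 ≈ -2071.8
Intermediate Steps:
a = -65/8 (a = -4 + (⅛)*(-33) = -4 - 33/8 = -65/8 ≈ -8.1250)
Z = -2071 (Z = -1379 - 692 = -2071)
Q = 0 (Q = 0*(-65/8) = 0)
W(S) = -2074 + S² (W(S) = -3 + (S*S - 2071) = -3 + (S² - 2071) = -3 + (-2071 + S²) = -2074 + S²)
T = 1660804/756101 (T = -4982412*(-1/2268303) = 1660804/756101 ≈ 2.1965)
W(Q) + T = (-2074 + 0²) + 1660804/756101 = (-2074 + 0) + 1660804/756101 = -2074 + 1660804/756101 = -1566492670/756101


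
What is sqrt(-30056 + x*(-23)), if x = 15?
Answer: I*sqrt(30401) ≈ 174.36*I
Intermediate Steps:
sqrt(-30056 + x*(-23)) = sqrt(-30056 + 15*(-23)) = sqrt(-30056 - 345) = sqrt(-30401) = I*sqrt(30401)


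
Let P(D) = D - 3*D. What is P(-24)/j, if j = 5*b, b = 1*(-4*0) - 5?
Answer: -48/25 ≈ -1.9200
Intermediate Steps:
b = -5 (b = 1*0 - 5 = 0 - 5 = -5)
P(D) = -2*D
j = -25 (j = 5*(-5) = -25)
P(-24)/j = -2*(-24)/(-25) = 48*(-1/25) = -48/25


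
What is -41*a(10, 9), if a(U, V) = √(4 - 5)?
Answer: -41*I ≈ -41.0*I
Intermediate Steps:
a(U, V) = I (a(U, V) = √(-1) = I)
-41*a(10, 9) = -41*I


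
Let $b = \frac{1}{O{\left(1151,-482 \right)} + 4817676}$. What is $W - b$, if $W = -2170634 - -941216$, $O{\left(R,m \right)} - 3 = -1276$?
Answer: $- \frac{5921372543455}{4816403} \approx -1.2294 \cdot 10^{6}$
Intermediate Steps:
$O{\left(R,m \right)} = -1273$ ($O{\left(R,m \right)} = 3 - 1276 = -1273$)
$W = -1229418$ ($W = -2170634 + 941216 = -1229418$)
$b = \frac{1}{4816403}$ ($b = \frac{1}{-1273 + 4817676} = \frac{1}{4816403} \approx 2.0762 \cdot 10^{-7}$)
$W - b = -1229418 - \frac{1}{4816403} = - \frac{5921372543455}{4816403}$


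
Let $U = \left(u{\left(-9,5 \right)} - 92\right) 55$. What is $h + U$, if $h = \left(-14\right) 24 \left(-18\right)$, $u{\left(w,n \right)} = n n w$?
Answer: $-11387$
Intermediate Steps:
$u{\left(w,n \right)} = w n^{2}$ ($u{\left(w,n \right)} = n^{2} w = w n^{2}$)
$U = -17435$ ($U = \left(- 9 \cdot 5^{2} - 92\right) 55 = \left(\left(-9\right) 25 - 92\right) 55 = \left(-225 - 92\right) 55 = \left(-317\right) 55 = -17435$)
$h = 6048$ ($h = \left(-336\right) \left(-18\right) = 6048$)
$h + U = 6048 - 17435 = -11387$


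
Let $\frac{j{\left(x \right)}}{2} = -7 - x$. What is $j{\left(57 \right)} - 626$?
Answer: $-754$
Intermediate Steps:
$j{\left(x \right)} = -14 - 2 x$ ($j{\left(x \right)} = 2 \left(-7 - x\right) = -14 - 2 x$)
$j{\left(57 \right)} - 626 = \left(-14 - 114\right) - 626 = -128 - 626 = -754$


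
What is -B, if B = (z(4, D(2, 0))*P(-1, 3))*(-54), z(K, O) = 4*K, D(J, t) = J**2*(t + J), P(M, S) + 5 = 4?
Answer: -864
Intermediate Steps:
P(M, S) = -1 (P(M, S) = -5 + 4 = -1)
D(J, t) = J**2*(J + t)
B = 864 (B = ((4*4)*(-1))*(-54) = (16*(-1))*(-54) = -16*(-54) = 864)
-B = -1*864 = -864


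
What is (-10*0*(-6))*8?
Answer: 0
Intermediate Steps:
(-10*0*(-6))*8 = (-5*0*(-6))*8 = (0*(-6))*8 = 0*8 = 0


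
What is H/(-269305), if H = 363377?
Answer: -363377/269305 ≈ -1.3493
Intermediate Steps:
H/(-269305) = 363377/(-269305) = 363377*(-1/269305) = -363377/269305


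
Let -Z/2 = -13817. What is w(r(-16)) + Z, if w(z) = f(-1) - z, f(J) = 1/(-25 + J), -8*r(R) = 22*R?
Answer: 717339/26 ≈ 27590.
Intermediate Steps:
r(R) = -11*R/4
w(z) = -1/26 - z (w(z) = 1/(-25 - 1) - z = 1/(-26) - z = -1/26 - z)
Z = 27634 (Z = -2*(-13817) = 27634)
w(r(-16)) + Z = (-1/26 - (-11)*(-16)/4) + 27634 = (-1/26 - 1*44) + 27634 = (-1/26 - 44) + 27634 = -1145/26 + 27634 = 717339/26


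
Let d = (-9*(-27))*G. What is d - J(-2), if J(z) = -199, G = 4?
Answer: 1171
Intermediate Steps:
d = 972 (d = -9*(-27)*4 = 243*4 = 972)
d - J(-2) = 972 - 1*(-199) = 972 + 199 = 1171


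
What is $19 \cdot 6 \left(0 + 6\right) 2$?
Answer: $1368$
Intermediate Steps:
$19 \cdot 6 \left(0 + 6\right) 2 = 19 \cdot 6 \cdot 6 \cdot 2 = 19 \cdot 6 \cdot 12 = 19 \cdot 72 = 1368$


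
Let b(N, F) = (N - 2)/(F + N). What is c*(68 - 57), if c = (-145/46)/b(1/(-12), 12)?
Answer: 45617/230 ≈ 198.33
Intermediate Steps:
b(N, F) = (-2 + N)/(F + N)
c = 4147/230 (c = (-145/46)/(((-2 + 1/(-12))/(12 + 1/(-12)))) = (-145*1/46)/(((-2 - 1/12)/(12 - 1/12))) = -145/(46*(-25/12/(143/12))) = -145/(46*((12/143)*(-25/12))) = -145/(46*(-25/143)) = -145/46*(-143/25) = 4147/230 ≈ 18.030)
c*(68 - 57) = 4147*(68 - 57)/230 = (4147/230)*11 = 45617/230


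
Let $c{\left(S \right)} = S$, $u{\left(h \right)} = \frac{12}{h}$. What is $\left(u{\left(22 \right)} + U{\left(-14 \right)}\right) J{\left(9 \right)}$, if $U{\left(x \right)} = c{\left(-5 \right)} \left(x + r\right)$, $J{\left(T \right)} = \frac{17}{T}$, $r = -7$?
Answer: $\frac{2193}{11} \approx 199.36$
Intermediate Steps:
$U{\left(x \right)} = 35 - 5 x$ ($U{\left(x \right)} = - 5 \left(x - 7\right) = - 5 \left(-7 + x\right) = 35 - 5 x$)
$\left(u{\left(22 \right)} + U{\left(-14 \right)}\right) J{\left(9 \right)} = \left(\frac{12}{22} + \left(35 - -70\right)\right) \frac{17}{9} = \left(12 \cdot \frac{1}{22} + \left(35 + 70\right)\right) 17 \cdot \frac{1}{9} = \left(\frac{6}{11} + 105\right) \frac{17}{9} = \frac{1161}{11} \cdot \frac{17}{9} = \frac{2193}{11}$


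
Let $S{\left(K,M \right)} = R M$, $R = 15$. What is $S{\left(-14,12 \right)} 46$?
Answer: $8280$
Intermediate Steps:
$S{\left(K,M \right)} = 15 M$
$S{\left(-14,12 \right)} 46 = 15 \cdot 12 \cdot 46 = 180 \cdot 46 = 8280$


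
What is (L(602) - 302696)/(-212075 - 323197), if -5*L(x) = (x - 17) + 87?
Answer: 189269/334545 ≈ 0.56575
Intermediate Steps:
L(x) = -14 - x/5 (L(x) = -((x - 17) + 87)/5 = -((-17 + x) + 87)/5 = -(70 + x)/5 = -14 - x/5)
(L(602) - 302696)/(-212075 - 323197) = ((-14 - 1/5*602) - 302696)/(-212075 - 323197) = ((-14 - 602/5) - 302696)/(-535272) = (-672/5 - 302696)*(-1/535272) = -1514152/5*(-1/535272) = 189269/334545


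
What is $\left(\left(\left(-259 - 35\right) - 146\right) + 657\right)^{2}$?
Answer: $47089$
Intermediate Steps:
$\left(\left(\left(-259 - 35\right) - 146\right) + 657\right)^{2} = \left(\left(-294 - 146\right) + 657\right)^{2} = \left(-440 + 657\right)^{2} = 217^{2} = 47089$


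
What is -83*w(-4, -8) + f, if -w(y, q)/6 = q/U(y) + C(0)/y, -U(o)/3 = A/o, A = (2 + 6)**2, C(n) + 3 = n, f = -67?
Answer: 447/2 ≈ 223.50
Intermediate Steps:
C(n) = -3 + n
A = 64 (A = 8**2 = 64)
U(o) = -192/o
w(y, q) = 18/y + q*y/32 (w(y, q) = -6*(q/((-192/y)) + (-3 + 0)/y) = -6*(q*(-y/192) - 3/y) = -6*(-q*y/192 - 3/y) = -6*(-3/y - q*y/192) = 18/y + q*y/32)
-83*w(-4, -8) + f = -83*(18/(-4) + (1/32)*(-8)*(-4)) - 67 = -83*(18*(-1/4) + 1) - 67 = -83*(-9/2 + 1) - 67 = -83*(-7/2) - 67 = 581/2 - 67 = 447/2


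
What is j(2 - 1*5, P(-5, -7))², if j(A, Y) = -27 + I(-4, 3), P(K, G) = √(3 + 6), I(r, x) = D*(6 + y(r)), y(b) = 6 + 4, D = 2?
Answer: 25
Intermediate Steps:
y(b) = 10
I(r, x) = 32 (I(r, x) = 2*(6 + 10) = 2*16 = 32)
P(K, G) = 3 (P(K, G) = √9 = 3)
j(A, Y) = 5 (j(A, Y) = -27 + 32 = 5)
j(2 - 1*5, P(-5, -7))² = 5² = 25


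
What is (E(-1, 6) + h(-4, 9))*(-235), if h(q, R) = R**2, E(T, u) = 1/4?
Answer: -76375/4 ≈ -19094.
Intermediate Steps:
E(T, u) = 1/4
(E(-1, 6) + h(-4, 9))*(-235) = (1/4 + 9**2)*(-235) = (1/4 + 81)*(-235) = (325/4)*(-235) = -76375/4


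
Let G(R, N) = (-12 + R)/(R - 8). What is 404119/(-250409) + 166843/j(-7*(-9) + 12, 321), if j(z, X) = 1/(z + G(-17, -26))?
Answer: 79547184547473/6260225 ≈ 1.2707e+7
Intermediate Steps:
G(R, N) = (-12 + R)/(-8 + R)
j(z, X) = 1/(29/25 + z) (j(z, X) = 1/(z + (-12 - 17)/(-8 - 17)) = 1/(z - 29/(-25)) = 1/(z - 1/25*(-29)) = 1/(z + 29/25) = 1/(29/25 + z))
404119/(-250409) + 166843/j(-7*(-9) + 12, 321) = 404119/(-250409) + 166843/((25/(29 + 25*(-7*(-9) + 12)))) = 404119*(-1/250409) + 166843/((25/(29 + 25*(63 + 12)))) = -404119/250409 + 166843/((25/(29 + 25*75))) = -404119/250409 + 166843/((25/(29 + 1875))) = -404119/250409 + 166843/((25/1904)) = -404119/250409 + 166843/((25*(1/1904))) = -404119/250409 + 166843/(25/1904) = -404119/250409 + 166843*(1904/25) = -404119/250409 + 317669072/25 = 79547184547473/6260225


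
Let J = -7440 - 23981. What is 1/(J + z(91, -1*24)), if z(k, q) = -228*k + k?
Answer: -1/52078 ≈ -1.9202e-5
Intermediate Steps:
z(k, q) = -227*k
J = -31421
1/(J + z(91, -1*24)) = 1/(-31421 - 227*91) = 1/(-31421 - 20657) = 1/(-52078) = -1/52078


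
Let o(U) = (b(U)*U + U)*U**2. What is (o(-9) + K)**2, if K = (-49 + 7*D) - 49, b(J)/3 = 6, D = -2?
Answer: 194965369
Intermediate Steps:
b(J) = 18 (b(J) = 3*6 = 18)
K = -112 (K = (-49 + 7*(-2)) - 49 = (-49 - 14) - 49 = -63 - 49 = -112)
o(U) = 19*U**3 (o(U) = (18*U + U)*U**2 = (19*U)*U**2 = 19*U**3)
(o(-9) + K)**2 = (19*(-9)**3 - 112)**2 = (19*(-729) - 112)**2 = (-13851 - 112)**2 = (-13963)**2 = 194965369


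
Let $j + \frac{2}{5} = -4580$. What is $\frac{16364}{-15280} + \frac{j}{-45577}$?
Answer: $- \frac{168958379}{174104140} \approx -0.97044$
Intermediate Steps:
$j = - \frac{22902}{5}$ ($j = - \frac{2}{5} - 4580 = - \frac{22902}{5} \approx -4580.4$)
$\frac{16364}{-15280} + \frac{j}{-45577} = \frac{16364}{-15280} - \frac{22902}{5 \left(-45577\right)} = 16364 \left(- \frac{1}{15280}\right) - - \frac{22902}{227885} = - \frac{4091}{3820} + \frac{22902}{227885} = - \frac{168958379}{174104140}$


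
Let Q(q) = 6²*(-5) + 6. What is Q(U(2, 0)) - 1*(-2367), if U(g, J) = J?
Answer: 2193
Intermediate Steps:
Q(q) = -174 (Q(q) = 36*(-5) + 6 = -180 + 6 = -174)
Q(U(2, 0)) - 1*(-2367) = -174 - 1*(-2367) = -174 + 2367 = 2193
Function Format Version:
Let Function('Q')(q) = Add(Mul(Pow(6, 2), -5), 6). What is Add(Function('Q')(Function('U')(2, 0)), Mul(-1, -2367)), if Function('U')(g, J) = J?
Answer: 2193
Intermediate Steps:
Function('Q')(q) = -174 (Function('Q')(q) = Add(Mul(36, -5), 6) = Add(-180, 6) = -174)
Add(Function('Q')(Function('U')(2, 0)), Mul(-1, -2367)) = Add(-174, Mul(-1, -2367)) = Add(-174, 2367) = 2193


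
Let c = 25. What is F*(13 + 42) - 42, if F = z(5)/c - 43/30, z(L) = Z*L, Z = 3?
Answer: -527/6 ≈ -87.833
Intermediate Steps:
z(L) = 3*L
F = -⅚ (F = (3*5)/25 - 43/30 = 15*(1/25) - 43*1/30 = ⅗ - 43/30 = -⅚ ≈ -0.83333)
F*(13 + 42) - 42 = -5*(13 + 42)/6 - 42 = -⅚*55 - 42 = -275/6 - 42 = -527/6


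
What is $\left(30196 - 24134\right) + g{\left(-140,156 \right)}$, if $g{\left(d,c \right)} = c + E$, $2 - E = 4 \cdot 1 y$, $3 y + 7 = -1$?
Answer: $\frac{18692}{3} \approx 6230.7$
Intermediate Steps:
$y = - \frac{8}{3}$ ($y = - \frac{7}{3} + \frac{1}{3} \left(-1\right) = - \frac{7}{3} - \frac{1}{3} = - \frac{8}{3} \approx -2.6667$)
$E = \frac{38}{3}$ ($E = 2 - 4 \cdot 1 \left(- \frac{8}{3}\right) = 2 - 4 \left(- \frac{8}{3}\right) = 2 - - \frac{32}{3} = 2 + \frac{32}{3} = \frac{38}{3} \approx 12.667$)
$g{\left(d,c \right)} = \frac{38}{3} + c$ ($g{\left(d,c \right)} = c + \frac{38}{3} = \frac{38}{3} + c$)
$\left(30196 - 24134\right) + g{\left(-140,156 \right)} = \left(30196 - 24134\right) + \left(\frac{38}{3} + 156\right) = 6062 + \frac{506}{3} = \frac{18692}{3}$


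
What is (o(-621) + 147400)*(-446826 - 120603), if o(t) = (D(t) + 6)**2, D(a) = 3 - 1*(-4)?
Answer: -83734930101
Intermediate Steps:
D(a) = 7 (D(a) = 3 + 4 = 7)
o(t) = 169 (o(t) = (7 + 6)**2 = 13**2 = 169)
(o(-621) + 147400)*(-446826 - 120603) = (169 + 147400)*(-446826 - 120603) = 147569*(-567429) = -83734930101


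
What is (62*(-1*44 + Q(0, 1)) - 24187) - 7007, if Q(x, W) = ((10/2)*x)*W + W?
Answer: -33860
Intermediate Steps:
Q(x, W) = W + 5*W*x (Q(x, W) = ((10*(½))*x)*W + W = (5*x)*W + W = 5*W*x + W = W + 5*W*x)
(62*(-1*44 + Q(0, 1)) - 24187) - 7007 = (62*(-1*44 + 1*(1 + 5*0)) - 24187) - 7007 = (62*(-44 + 1*(1 + 0)) - 24187) - 7007 = (62*(-44 + 1*1) - 24187) - 7007 = (62*(-44 + 1) - 24187) - 7007 = (62*(-43) - 24187) - 7007 = (-2666 - 24187) - 7007 = -26853 - 7007 = -33860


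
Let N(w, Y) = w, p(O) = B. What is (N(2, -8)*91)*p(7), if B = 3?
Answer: 546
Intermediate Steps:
p(O) = 3
(N(2, -8)*91)*p(7) = (2*91)*3 = 182*3 = 546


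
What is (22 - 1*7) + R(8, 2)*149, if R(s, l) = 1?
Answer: 164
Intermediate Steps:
(22 - 1*7) + R(8, 2)*149 = (22 - 1*7) + 1*149 = (22 - 7) + 149 = 15 + 149 = 164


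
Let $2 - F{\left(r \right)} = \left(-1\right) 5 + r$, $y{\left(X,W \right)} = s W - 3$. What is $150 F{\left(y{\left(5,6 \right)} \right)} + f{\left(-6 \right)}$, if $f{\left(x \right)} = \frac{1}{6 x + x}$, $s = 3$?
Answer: $- \frac{50401}{42} \approx -1200.0$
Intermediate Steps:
$y{\left(X,W \right)} = -3 + 3 W$ ($y{\left(X,W \right)} = 3 W - 3 = -3 + 3 W$)
$f{\left(x \right)} = \frac{1}{7 x}$
$F{\left(r \right)} = 7 - r$ ($F{\left(r \right)} = 2 - \left(\left(-1\right) 5 + r\right) = 2 - \left(-5 + r\right) = 7 - r$)
$150 F{\left(y{\left(5,6 \right)} \right)} + f{\left(-6 \right)} = 150 \left(7 - \left(-3 + 3 \cdot 6\right)\right) + \frac{1}{7 \left(-6\right)} = 150 \left(7 - \left(-3 + 18\right)\right) + \frac{1}{7} \left(- \frac{1}{6}\right) = 150 \left(7 - 15\right) - \frac{1}{42} = 150 \left(-8\right) - \frac{1}{42} = -1200 - \frac{1}{42} = - \frac{50401}{42}$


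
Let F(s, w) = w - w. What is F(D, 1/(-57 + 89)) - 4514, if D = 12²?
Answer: -4514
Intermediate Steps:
D = 144
F(s, w) = 0
F(D, 1/(-57 + 89)) - 4514 = 0 - 4514 = -4514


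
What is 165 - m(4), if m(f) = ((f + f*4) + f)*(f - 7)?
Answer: 237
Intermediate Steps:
m(f) = 6*f*(-7 + f) (m(f) = ((f + 4*f) + f)*(-7 + f) = (5*f + f)*(-7 + f) = (6*f)*(-7 + f) = 6*f*(-7 + f))
165 - m(4) = 165 - 6*4*(-7 + 4) = 165 - 6*4*(-3) = 165 - 1*(-72) = 165 + 72 = 237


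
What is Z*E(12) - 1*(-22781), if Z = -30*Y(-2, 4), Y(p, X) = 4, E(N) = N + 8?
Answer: 20381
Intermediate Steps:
E(N) = 8 + N
Z = -120 (Z = -30*4 = -120)
Z*E(12) - 1*(-22781) = -120*(8 + 12) - 1*(-22781) = -120*20 + 22781 = -2400 + 22781 = 20381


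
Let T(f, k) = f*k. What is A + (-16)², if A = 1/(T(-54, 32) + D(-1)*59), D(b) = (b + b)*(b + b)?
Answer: 381951/1492 ≈ 256.00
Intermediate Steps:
D(b) = 4*b² (D(b) = (2*b)*(2*b) = 4*b²)
A = -1/1492 (A = 1/(-54*32 + (4*(-1)²)*59) = 1/(-1728 + (4*1)*59) = 1/(-1728 + 4*59) = 1/(-1728 + 236) = 1/(-1492) = -1/1492 ≈ -0.00067024)
A + (-16)² = -1/1492 + (-16)² = -1/1492 + 256 = 381951/1492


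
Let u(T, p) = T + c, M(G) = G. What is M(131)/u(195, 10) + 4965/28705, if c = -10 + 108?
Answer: 1043020/1682113 ≈ 0.62007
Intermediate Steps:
c = 98
u(T, p) = 98 + T (u(T, p) = T + 98 = 98 + T)
M(131)/u(195, 10) + 4965/28705 = 131/(98 + 195) + 4965/28705 = 131/293 + 4965*(1/28705) = 131*(1/293) + 993/5741 = 131/293 + 993/5741 = 1043020/1682113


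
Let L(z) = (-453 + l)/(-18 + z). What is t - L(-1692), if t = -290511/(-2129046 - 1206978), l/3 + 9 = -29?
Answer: -25828737/105640760 ≈ -0.24450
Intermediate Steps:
l = -114 (l = -27 + 3*(-29) = -27 - 87 = -114)
L(z) = -567/(-18 + z) (L(z) = (-453 - 114)/(-18 + z) = -567/(-18 + z))
t = 96837/1112008 (t = -290511/(-3336024) = -290511*(-1/3336024) = 96837/1112008 ≈ 0.087083)
t - L(-1692) = 96837/1112008 - (-567)/(-18 - 1692) = 96837/1112008 - (-567)/(-1710) = 96837/1112008 - (-567)*(-1)/1710 = 96837/1112008 - 1*63/190 = 96837/1112008 - 63/190 = -25828737/105640760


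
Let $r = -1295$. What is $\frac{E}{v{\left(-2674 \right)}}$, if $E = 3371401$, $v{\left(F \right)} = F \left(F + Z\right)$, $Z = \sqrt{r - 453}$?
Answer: $\frac{306491}{650184} + \frac{306491 i \sqrt{437}}{869296008} \approx 0.47139 + 0.0073704 i$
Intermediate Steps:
$Z = 2 i \sqrt{437}$ ($Z = \sqrt{-1295 - 453} = \sqrt{-1748} = 2 i \sqrt{437} \approx 41.809 i$)
$v{\left(F \right)} = F \left(F + 2 i \sqrt{437}\right)$
$\frac{E}{v{\left(-2674 \right)}} = \frac{3371401}{\left(-2674\right) \left(-2674 + 2 i \sqrt{437}\right)} = \frac{3371401}{7150276 - 5348 i \sqrt{437}}$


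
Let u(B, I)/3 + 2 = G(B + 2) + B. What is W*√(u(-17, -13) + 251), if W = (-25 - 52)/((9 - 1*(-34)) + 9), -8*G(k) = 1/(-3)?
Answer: -77*√3106/208 ≈ -20.631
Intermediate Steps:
G(k) = 1/24 (G(k) = -⅛/(-3) = -⅛*(-⅓) = 1/24)
u(B, I) = -47/8 + 3*B (u(B, I) = -6 + 3*(1/24 + B) = -6 + (⅛ + 3*B) = -47/8 + 3*B)
W = -77/52 (W = -77/((9 + 34) + 9) = -77/(43 + 9) = -77/52 ≈ -1.4808)
W*√(u(-17, -13) + 251) = -77*√((-47/8 + 3*(-17)) + 251)/52 = -77*√((-47/8 - 51) + 251)/52 = -77*√(-455/8 + 251)/52 = -77*√3106/208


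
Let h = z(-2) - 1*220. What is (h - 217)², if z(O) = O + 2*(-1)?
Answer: 194481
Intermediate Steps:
z(O) = -2 + O (z(O) = O - 2 = -2 + O)
h = -224 (h = (-2 - 2) - 1*220 = -4 - 220 = -224)
(h - 217)² = (-224 - 217)² = (-441)² = 194481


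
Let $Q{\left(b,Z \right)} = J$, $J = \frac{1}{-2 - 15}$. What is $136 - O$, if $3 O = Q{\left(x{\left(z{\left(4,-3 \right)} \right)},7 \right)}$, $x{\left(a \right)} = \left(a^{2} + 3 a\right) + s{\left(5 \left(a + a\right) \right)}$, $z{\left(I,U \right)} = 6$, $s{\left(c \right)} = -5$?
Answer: $\frac{6937}{51} \approx 136.02$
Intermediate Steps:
$x{\left(a \right)} = -5 + a^{2} + 3 a$ ($x{\left(a \right)} = \left(a^{2} + 3 a\right) - 5 = -5 + a^{2} + 3 a$)
$J = - \frac{1}{17}$ ($J = \frac{1}{-17} = - \frac{1}{17} \approx -0.058824$)
$Q{\left(b,Z \right)} = - \frac{1}{17}$
$O = - \frac{1}{51}$ ($O = \frac{1}{3} \left(- \frac{1}{17}\right) = - \frac{1}{51} \approx -0.019608$)
$136 - O = 136 - - \frac{1}{51} = 136 + \frac{1}{51} = \frac{6937}{51}$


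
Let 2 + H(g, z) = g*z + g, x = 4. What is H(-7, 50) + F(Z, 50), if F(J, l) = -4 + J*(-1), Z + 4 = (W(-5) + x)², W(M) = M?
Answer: -360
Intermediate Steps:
Z = -3 (Z = -4 + (-5 + 4)² = -4 + (-1)² = -4 + 1 = -3)
H(g, z) = -2 + g + g*z (H(g, z) = -2 + (g*z + g) = -2 + (g + g*z) = -2 + g + g*z)
F(J, l) = -4 - J
H(-7, 50) + F(Z, 50) = (-2 - 7 - 7*50) + (-4 - 1*(-3)) = (-2 - 7 - 350) + (-4 + 3) = -359 - 1 = -360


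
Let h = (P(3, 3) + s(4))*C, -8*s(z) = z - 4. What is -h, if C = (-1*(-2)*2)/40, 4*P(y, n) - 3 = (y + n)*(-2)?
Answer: 9/40 ≈ 0.22500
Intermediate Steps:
s(z) = ½ - z/8 (s(z) = -(z - 4)/8 = -(-4 + z)/8 = ½ - z/8)
P(y, n) = ¾ - n/2 - y/2 (P(y, n) = ¾ + ((y + n)*(-2))/4 = ¾ + ((n + y)*(-2))/4 = ¾ + (-2*n - 2*y)/4 = ¾ + (-n/2 - y/2) = ¾ - n/2 - y/2)
C = ⅒ (C = (2*2)*(1/40) = 4*(1/40) = ⅒ ≈ 0.10000)
h = -9/40 (h = ((¾ - ½*3 - ½*3) + (½ - ⅛*4))*(⅒) = ((¾ - 3/2 - 3/2) + (½ - ½))*(⅒) = (-9/4 + 0)*(⅒) = -9/4*⅒ = -9/40 ≈ -0.22500)
-h = -1*(-9/40) = 9/40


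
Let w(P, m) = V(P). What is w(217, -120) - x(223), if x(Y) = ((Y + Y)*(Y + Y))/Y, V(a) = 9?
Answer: -883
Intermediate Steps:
w(P, m) = 9
x(Y) = 4*Y (x(Y) = ((2*Y)*(2*Y))/Y = (4*Y**2)/Y = 4*Y)
w(217, -120) - x(223) = 9 - 4*223 = 9 - 1*892 = 9 - 892 = -883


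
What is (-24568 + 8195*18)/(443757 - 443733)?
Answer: 61471/12 ≈ 5122.6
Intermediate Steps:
(-24568 + 8195*18)/(443757 - 443733) = (-24568 + 147510)/24 = 122942*(1/24) = 61471/12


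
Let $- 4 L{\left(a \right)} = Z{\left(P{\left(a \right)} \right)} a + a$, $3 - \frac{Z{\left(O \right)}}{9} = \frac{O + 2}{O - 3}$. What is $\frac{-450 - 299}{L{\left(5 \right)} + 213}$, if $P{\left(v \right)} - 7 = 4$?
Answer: $- \frac{23968}{6281} \approx -3.816$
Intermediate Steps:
$P{\left(v \right)} = 11$ ($P{\left(v \right)} = 7 + 4 = 11$)
$Z{\left(O \right)} = 27 - \frac{9 \left(2 + O\right)}{-3 + O}$ ($Z{\left(O \right)} = 27 - 9 \frac{O + 2}{O - 3} = 27 - 9 \frac{2 + O}{-3 + O} = 27 - \frac{9 \left(2 + O\right)}{-3 + O}$)
$L{\left(a \right)} = - \frac{107 a}{32}$ ($L{\left(a \right)} = - \frac{\frac{9 \left(-11 + 2 \cdot 11\right)}{-3 + 11} a + a}{4} = - \frac{\frac{9 \left(-11 + 22\right)}{8} a + a}{4} = - \frac{9 \cdot \frac{1}{8} \cdot 11 a + a}{4} = - \frac{\frac{99 a}{8} + a}{4} = - \frac{\frac{107}{8} a}{4} = - \frac{107 a}{32}$)
$\frac{-450 - 299}{L{\left(5 \right)} + 213} = \frac{-450 - 299}{\left(- \frac{107}{32}\right) 5 + 213} = - \frac{749}{- \frac{535}{32} + 213} = - \frac{749}{\frac{6281}{32}} = \left(-749\right) \frac{32}{6281} = - \frac{23968}{6281}$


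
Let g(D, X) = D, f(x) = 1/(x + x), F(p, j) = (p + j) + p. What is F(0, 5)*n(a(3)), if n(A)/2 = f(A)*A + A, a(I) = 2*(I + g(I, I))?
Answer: 125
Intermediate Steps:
F(p, j) = j + 2*p (F(p, j) = (j + p) + p = j + 2*p)
f(x) = 1/(2*x)
a(I) = 4*I (a(I) = 2*(I + I) = 2*(2*I) = 4*I)
n(A) = 1 + 2*A (n(A) = 2*((1/(2*A))*A + A) = 2*(½ + A) = 1 + 2*A)
F(0, 5)*n(a(3)) = (5 + 2*0)*(1 + 2*(4*3)) = (5 + 0)*(1 + 2*12) = 5*(1 + 24) = 5*25 = 125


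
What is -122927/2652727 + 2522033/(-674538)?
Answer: -967597709531/255623595018 ≈ -3.7852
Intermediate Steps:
-122927/2652727 + 2522033/(-674538) = -122927*1/2652727 + 2522033*(-1/674538) = -17561/378961 - 2522033/674538 = -967597709531/255623595018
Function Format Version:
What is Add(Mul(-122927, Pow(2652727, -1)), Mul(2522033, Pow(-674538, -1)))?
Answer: Rational(-967597709531, 255623595018) ≈ -3.7852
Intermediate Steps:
Add(Mul(-122927, Pow(2652727, -1)), Mul(2522033, Pow(-674538, -1))) = Add(Mul(-122927, Rational(1, 2652727)), Mul(2522033, Rational(-1, 674538))) = Add(Rational(-17561, 378961), Rational(-2522033, 674538)) = Rational(-967597709531, 255623595018)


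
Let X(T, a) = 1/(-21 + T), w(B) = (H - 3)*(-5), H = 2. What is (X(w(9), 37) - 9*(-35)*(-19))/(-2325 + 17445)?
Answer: -95761/241920 ≈ -0.39584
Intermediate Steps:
w(B) = 5 (w(B) = (2 - 3)*(-5) = -1*(-5) = 5)
(X(w(9), 37) - 9*(-35)*(-19))/(-2325 + 17445) = (1/(-21 + 5) - 9*(-35)*(-19))/(-2325 + 17445) = (1/(-16) + 315*(-19))/15120 = (-1/16 - 5985)*(1/15120) = -95761/16*1/15120 = -95761/241920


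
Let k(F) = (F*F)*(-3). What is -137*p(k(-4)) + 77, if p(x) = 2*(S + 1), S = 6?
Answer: -1841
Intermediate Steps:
k(F) = -3*F² (k(F) = F²*(-3) = -3*F²)
p(x) = 14 (p(x) = 2*(6 + 1) = 2*7 = 14)
-137*p(k(-4)) + 77 = -137*14 + 77 = -1918 + 77 = -1841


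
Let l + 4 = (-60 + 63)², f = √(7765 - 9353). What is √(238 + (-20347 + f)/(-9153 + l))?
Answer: √(5025844877 - 4574*I*√397)/4574 ≈ 15.499 - 0.00014053*I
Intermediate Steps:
f = 2*I*√397 (f = √(-1588) = 2*I*√397 ≈ 39.85*I)
l = 5 (l = -4 + (-60 + 63)² = -4 + 3² = -4 + 9 = 5)
√(238 + (-20347 + f)/(-9153 + l)) = √(238 + (-20347 + 2*I*√397)/(-9153 + 5)) = √(238 + (-20347 + 2*I*√397)/(-9148)) = √(238 + (-20347 + 2*I*√397)*(-1/9148)) = √(238 + (20347/9148 - I*√397/4574)) = √(2197571/9148 - I*√397/4574)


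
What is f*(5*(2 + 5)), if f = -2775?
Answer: -97125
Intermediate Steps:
f*(5*(2 + 5)) = -13875*(2 + 5) = -13875*7 = -2775*35 = -97125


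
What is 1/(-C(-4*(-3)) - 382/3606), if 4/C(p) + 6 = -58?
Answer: -28848/1253 ≈ -23.023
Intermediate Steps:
C(p) = -1/16 (C(p) = 4/(-6 - 58) = 4/(-64) = 4*(-1/64) = -1/16)
1/(-C(-4*(-3)) - 382/3606) = 1/(-1*(-1/16) - 382/3606) = 1/(1/16 - 382*1/3606) = 1/(1/16 - 191/1803) = 1/(-1253/28848) = -28848/1253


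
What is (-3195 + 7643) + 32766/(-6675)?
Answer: 9885878/2225 ≈ 4443.1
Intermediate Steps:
(-3195 + 7643) + 32766/(-6675) = 4448 + 32766*(-1/6675) = 4448 - 10922/2225 = 9885878/2225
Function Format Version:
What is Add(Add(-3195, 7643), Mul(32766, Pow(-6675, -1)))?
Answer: Rational(9885878, 2225) ≈ 4443.1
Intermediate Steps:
Add(Add(-3195, 7643), Mul(32766, Pow(-6675, -1))) = Add(4448, Mul(32766, Rational(-1, 6675))) = Add(4448, Rational(-10922, 2225)) = Rational(9885878, 2225)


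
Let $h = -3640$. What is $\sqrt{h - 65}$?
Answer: $i \sqrt{3705} \approx 60.869 i$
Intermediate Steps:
$\sqrt{h - 65} = \sqrt{-3640 - 65} = \sqrt{-3705} = i \sqrt{3705}$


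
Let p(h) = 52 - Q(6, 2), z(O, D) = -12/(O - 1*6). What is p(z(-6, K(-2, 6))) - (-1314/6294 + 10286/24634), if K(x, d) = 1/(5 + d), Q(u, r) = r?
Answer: 643329066/12920533 ≈ 49.791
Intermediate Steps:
z(O, D) = -12/(-6 + O) (z(O, D) = -12/(O - 6) = -12/(-6 + O))
p(h) = 50 (p(h) = 52 - 1*2 = 52 - 2 = 50)
p(z(-6, K(-2, 6))) - (-1314/6294 + 10286/24634) = 50 - (-1314/6294 + 10286/24634) = 50 - (-1314*1/6294 + 10286*(1/24634)) = 50 - (-219/1049 + 5143/12317) = 50 - 1*2697584/12920533 = 50 - 2697584/12920533 = 643329066/12920533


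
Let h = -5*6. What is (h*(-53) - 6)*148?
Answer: 234432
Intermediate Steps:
h = -30
(h*(-53) - 6)*148 = (-30*(-53) - 6)*148 = (1590 - 6)*148 = 1584*148 = 234432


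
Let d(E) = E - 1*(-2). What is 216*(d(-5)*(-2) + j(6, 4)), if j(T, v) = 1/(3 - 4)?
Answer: 1080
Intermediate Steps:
j(T, v) = -1 (j(T, v) = 1/(-1) = -1)
d(E) = 2 + E (d(E) = E + 2 = 2 + E)
216*(d(-5)*(-2) + j(6, 4)) = 216*((2 - 5)*(-2) - 1) = 216*(-3*(-2) - 1) = 216*(6 - 1) = 216*5 = 1080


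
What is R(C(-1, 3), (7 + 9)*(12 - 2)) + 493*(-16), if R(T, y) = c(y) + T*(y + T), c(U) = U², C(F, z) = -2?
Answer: 17396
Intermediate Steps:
R(T, y) = y² + T*(T + y) (R(T, y) = y² + T*(y + T) = y² + T*(T + y))
R(C(-1, 3), (7 + 9)*(12 - 2)) + 493*(-16) = ((-2)² + ((7 + 9)*(12 - 2))² - 2*(7 + 9)*(12 - 2)) + 493*(-16) = (4 + (16*10)² - 32*10) - 7888 = (4 + 160² - 2*160) - 7888 = (4 + 25600 - 320) - 7888 = 25284 - 7888 = 17396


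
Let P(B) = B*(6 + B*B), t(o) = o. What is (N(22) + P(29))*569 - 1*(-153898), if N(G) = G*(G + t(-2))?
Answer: 14380605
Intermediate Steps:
P(B) = B*(6 + B²)
N(G) = G*(-2 + G) (N(G) = G*(G - 2) = G*(-2 + G))
(N(22) + P(29))*569 - 1*(-153898) = (22*(-2 + 22) + 29*(6 + 29²))*569 - 1*(-153898) = (22*20 + 29*(6 + 841))*569 + 153898 = (440 + 29*847)*569 + 153898 = (440 + 24563)*569 + 153898 = 25003*569 + 153898 = 14226707 + 153898 = 14380605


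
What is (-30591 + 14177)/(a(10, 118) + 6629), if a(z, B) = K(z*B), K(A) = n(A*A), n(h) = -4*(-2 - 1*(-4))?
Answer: -16414/6621 ≈ -2.4791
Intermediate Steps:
n(h) = -8 (n(h) = -4*(-2 + 4) = -4*2 = -8)
K(A) = -8
a(z, B) = -8
(-30591 + 14177)/(a(10, 118) + 6629) = (-30591 + 14177)/(-8 + 6629) = -16414/6621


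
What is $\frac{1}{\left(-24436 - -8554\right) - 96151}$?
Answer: $- \frac{1}{112033} \approx -8.9259 \cdot 10^{-6}$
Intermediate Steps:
$\frac{1}{\left(-24436 - -8554\right) - 96151} = \frac{1}{\left(-24436 + 8554\right) - 96151} = \frac{1}{-15882 - 96151} = \frac{1}{-112033} = - \frac{1}{112033}$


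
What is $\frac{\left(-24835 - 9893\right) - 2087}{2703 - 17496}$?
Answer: $\frac{36815}{14793} \approx 2.4887$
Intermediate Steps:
$\frac{\left(-24835 - 9893\right) - 2087}{2703 - 17496} = \frac{-34728 - 2087}{-14793} = \left(-36815\right) \left(- \frac{1}{14793}\right) = \frac{36815}{14793}$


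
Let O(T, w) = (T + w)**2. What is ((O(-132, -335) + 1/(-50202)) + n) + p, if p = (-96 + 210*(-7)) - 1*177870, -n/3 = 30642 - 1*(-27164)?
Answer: -6765472531/50202 ≈ -1.3477e+5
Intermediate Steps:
n = -173418 (n = -3*(30642 - 1*(-27164)) = -3*(30642 + 27164) = -3*57806 = -173418)
p = -179436 (p = (-96 - 1470) - 177870 = -1566 - 177870 = -179436)
((O(-132, -335) + 1/(-50202)) + n) + p = (((-132 - 335)**2 + 1/(-50202)) - 173418) - 179436 = (((-467)**2 - 1/50202) - 173418) - 179436 = ((218089 - 1/50202) - 173418) - 179436 = (10948503977/50202 - 173418) - 179436 = 2242573541/50202 - 179436 = -6765472531/50202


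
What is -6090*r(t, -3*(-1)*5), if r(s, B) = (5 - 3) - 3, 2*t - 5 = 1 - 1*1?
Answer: 6090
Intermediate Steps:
t = 5/2 (t = 5/2 + (1 - 1*1)/2 = 5/2 + (1 - 1)/2 = 5/2 + (½)*0 = 5/2 + 0 = 5/2 ≈ 2.5000)
r(s, B) = -1 (r(s, B) = 2 - 3 = -1)
-6090*r(t, -3*(-1)*5) = -6090*(-1) = -870*(-7) = 6090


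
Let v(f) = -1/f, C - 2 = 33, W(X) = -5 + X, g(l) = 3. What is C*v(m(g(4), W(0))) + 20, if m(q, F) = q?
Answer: 25/3 ≈ 8.3333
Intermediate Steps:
C = 35 (C = 2 + 33 = 35)
C*v(m(g(4), W(0))) + 20 = 35*(-1/3) + 20 = 35*(-1*⅓) + 20 = 35*(-⅓) + 20 = -35/3 + 20 = 25/3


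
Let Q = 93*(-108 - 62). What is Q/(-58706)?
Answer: 7905/29353 ≈ 0.26931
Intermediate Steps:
Q = -15810 (Q = 93*(-170) = -15810)
Q/(-58706) = -15810/(-58706) = -15810*(-1/58706) = 7905/29353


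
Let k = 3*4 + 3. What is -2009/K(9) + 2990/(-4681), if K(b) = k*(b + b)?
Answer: -10211429/1263870 ≈ -8.0795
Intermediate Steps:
k = 15 (k = 12 + 3 = 15)
K(b) = 30*b (K(b) = 15*(b + b) = 15*(2*b) = 30*b)
-2009/K(9) + 2990/(-4681) = -2009/(30*9) + 2990/(-4681) = -2009/270 + 2990*(-1/4681) = -2009*1/270 - 2990/4681 = -2009/270 - 2990/4681 = -10211429/1263870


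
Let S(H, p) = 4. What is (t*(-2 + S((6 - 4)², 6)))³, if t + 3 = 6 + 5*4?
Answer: 97336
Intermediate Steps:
t = 23 (t = -3 + (6 + 5*4) = -3 + (6 + 20) = -3 + 26 = 23)
(t*(-2 + S((6 - 4)², 6)))³ = (23*(-2 + 4))³ = (23*2)³ = 46³ = 97336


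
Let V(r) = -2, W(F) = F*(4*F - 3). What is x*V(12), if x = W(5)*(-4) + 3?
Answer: 674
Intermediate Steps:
W(F) = F*(-3 + 4*F)
x = -337 (x = (5*(-3 + 4*5))*(-4) + 3 = (5*(-3 + 20))*(-4) + 3 = (5*17)*(-4) + 3 = 85*(-4) + 3 = -340 + 3 = -337)
x*V(12) = -337*(-2) = 674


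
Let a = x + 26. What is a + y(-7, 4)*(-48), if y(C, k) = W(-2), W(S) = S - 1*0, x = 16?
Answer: 138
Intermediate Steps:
W(S) = S (W(S) = S + 0 = S)
y(C, k) = -2
a = 42 (a = 16 + 26 = 42)
a + y(-7, 4)*(-48) = 42 - 2*(-48) = 42 + 96 = 138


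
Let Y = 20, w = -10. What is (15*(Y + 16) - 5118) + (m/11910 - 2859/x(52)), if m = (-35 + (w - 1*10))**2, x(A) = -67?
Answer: -723770659/159594 ≈ -4535.1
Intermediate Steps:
m = 3025 (m = (-35 + (-10 - 1*10))**2 = (-35 + (-10 - 10))**2 = (-35 - 20)**2 = (-55)**2 = 3025)
(15*(Y + 16) - 5118) + (m/11910 - 2859/x(52)) = (15*(20 + 16) - 5118) + (3025/11910 - 2859/(-67)) = (15*36 - 5118) + (3025*(1/11910) - 2859*(-1/67)) = (540 - 5118) + (605/2382 + 2859/67) = -4578 + 6850673/159594 = -723770659/159594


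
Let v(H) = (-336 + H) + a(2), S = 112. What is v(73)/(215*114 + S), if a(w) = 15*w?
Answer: -233/24622 ≈ -0.0094631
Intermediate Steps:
v(H) = -306 + H (v(H) = (-336 + H) + 15*2 = (-336 + H) + 30 = -306 + H)
v(73)/(215*114 + S) = (-306 + 73)/(215*114 + 112) = -233/(24510 + 112) = -233/24622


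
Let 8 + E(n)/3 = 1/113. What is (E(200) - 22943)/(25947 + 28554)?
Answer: -2595268/6158613 ≈ -0.42140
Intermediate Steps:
E(n) = -2709/113 (E(n) = -24 + 3/113 = -2709/113)
(E(200) - 22943)/(25947 + 28554) = (-2709/113 - 22943)/(25947 + 28554) = -2595268/113/54501 = -2595268/113*1/54501 = -2595268/6158613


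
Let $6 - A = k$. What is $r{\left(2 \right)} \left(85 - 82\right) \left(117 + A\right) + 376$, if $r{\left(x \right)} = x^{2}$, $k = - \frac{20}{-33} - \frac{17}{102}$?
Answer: $\frac{20314}{11} \approx 1846.7$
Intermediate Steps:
$k = \frac{29}{66}$ ($k = \left(-20\right) \left(- \frac{1}{33}\right) - \frac{1}{6} = \frac{20}{33} - \frac{1}{6} = \frac{29}{66} \approx 0.43939$)
$A = \frac{367}{66}$ ($A = 6 - \frac{29}{66} = \frac{367}{66} \approx 5.5606$)
$r{\left(2 \right)} \left(85 - 82\right) \left(117 + A\right) + 376 = 2^{2} \left(85 - 82\right) \left(117 + \frac{367}{66}\right) + 376 = 4 \cdot 3 \cdot \frac{8089}{66} + 376 = 4 \cdot \frac{8089}{22} + 376 = \frac{16178}{11} + 376 = \frac{20314}{11}$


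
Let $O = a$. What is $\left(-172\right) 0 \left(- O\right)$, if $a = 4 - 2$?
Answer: $0$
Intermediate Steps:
$a = 2$ ($a = 4 - 2 = 2$)
$O = 2$
$\left(-172\right) 0 \left(- O\right) = \left(-172\right) 0 \left(\left(-1\right) 2\right) = 0 \left(-2\right) = 0$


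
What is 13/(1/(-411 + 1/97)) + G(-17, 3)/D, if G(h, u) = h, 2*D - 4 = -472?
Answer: -121270723/22698 ≈ -5342.8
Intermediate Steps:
D = -234 (D = 2 + (½)*(-472) = 2 - 236 = -234)
13/(1/(-411 + 1/97)) + G(-17, 3)/D = 13/(1/(-411 + 1/97)) - 17/(-234) = 13/(1/(-411 + 1/97)) - 17*(-1/234) = 13/(1/(-39866/97)) + 17/234 = 13/(-97/39866) + 17/234 = 13*(-39866/97) + 17/234 = -518258/97 + 17/234 = -121270723/22698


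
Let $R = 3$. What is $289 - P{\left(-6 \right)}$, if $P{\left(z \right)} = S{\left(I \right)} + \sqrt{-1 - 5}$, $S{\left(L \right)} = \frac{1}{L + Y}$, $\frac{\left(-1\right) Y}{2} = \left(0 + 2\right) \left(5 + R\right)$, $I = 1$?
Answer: $\frac{8960}{31} - i \sqrt{6} \approx 289.03 - 2.4495 i$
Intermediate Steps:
$Y = -32$ ($Y = - 2 \left(0 + 2\right) \left(5 + 3\right) = - 2 \cdot 2 \cdot 8 = \left(-2\right) 16 = -32$)
$S{\left(L \right)} = \frac{1}{-32 + L}$ ($S{\left(L \right)} = \frac{1}{L - 32} = \frac{1}{-32 + L}$)
$P{\left(z \right)} = - \frac{1}{31} + i \sqrt{6}$ ($P{\left(z \right)} = \frac{1}{-32 + 1} + \sqrt{-1 - 5} = \frac{1}{-31} + \sqrt{-6} = - \frac{1}{31} + i \sqrt{6}$)
$289 - P{\left(-6 \right)} = 289 - \left(- \frac{1}{31} + i \sqrt{6}\right) = 289 + \left(\frac{1}{31} - i \sqrt{6}\right) = \frac{8960}{31} - i \sqrt{6}$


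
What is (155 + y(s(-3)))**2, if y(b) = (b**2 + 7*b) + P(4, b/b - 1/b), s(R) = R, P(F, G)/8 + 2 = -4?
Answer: 9025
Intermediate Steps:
P(F, G) = -48 (P(F, G) = -16 + 8*(-4) = -16 - 32 = -48)
y(b) = -48 + b**2 + 7*b (y(b) = (b**2 + 7*b) - 48 = -48 + b**2 + 7*b)
(155 + y(s(-3)))**2 = (155 + (-48 + (-3)**2 + 7*(-3)))**2 = (155 + (-48 + 9 - 21))**2 = (155 - 60)**2 = 95**2 = 9025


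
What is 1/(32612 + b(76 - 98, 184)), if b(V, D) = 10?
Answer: 1/32622 ≈ 3.0654e-5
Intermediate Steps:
1/(32612 + b(76 - 98, 184)) = 1/(32612 + 10) = 1/32622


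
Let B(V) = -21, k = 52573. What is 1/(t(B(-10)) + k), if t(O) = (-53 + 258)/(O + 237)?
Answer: 216/11355973 ≈ 1.9021e-5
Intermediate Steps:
t(O) = 205/(237 + O)
1/(t(B(-10)) + k) = 1/(205/(237 - 21) + 52573) = 1/(205/216 + 52573) = 1/(11355973/216) = 216/11355973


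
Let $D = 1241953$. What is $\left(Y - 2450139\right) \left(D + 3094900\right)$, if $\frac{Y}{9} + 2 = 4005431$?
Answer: $145712718301866$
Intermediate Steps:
$Y = 36048861$ ($Y = -18 + 9 \cdot 4005431 = -18 + 36048879 = 36048861$)
$\left(Y - 2450139\right) \left(D + 3094900\right) = \left(36048861 - 2450139\right) \left(1241953 + 3094900\right) = 33598722 \cdot 4336853 = 145712718301866$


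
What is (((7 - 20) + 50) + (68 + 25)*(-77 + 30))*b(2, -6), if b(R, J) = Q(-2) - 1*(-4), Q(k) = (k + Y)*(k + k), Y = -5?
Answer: -138688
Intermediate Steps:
Q(k) = 2*k*(-5 + k) (Q(k) = (k - 5)*(k + k) = (-5 + k)*(2*k) = 2*k*(-5 + k))
b(R, J) = 32 (b(R, J) = 2*(-2)*(-5 - 2) - 1*(-4) = 2*(-2)*(-7) + 4 = 28 + 4 = 32)
(((7 - 20) + 50) + (68 + 25)*(-77 + 30))*b(2, -6) = (((7 - 20) + 50) + (68 + 25)*(-77 + 30))*32 = ((-13 + 50) + 93*(-47))*32 = (37 - 4371)*32 = -4334*32 = -138688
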